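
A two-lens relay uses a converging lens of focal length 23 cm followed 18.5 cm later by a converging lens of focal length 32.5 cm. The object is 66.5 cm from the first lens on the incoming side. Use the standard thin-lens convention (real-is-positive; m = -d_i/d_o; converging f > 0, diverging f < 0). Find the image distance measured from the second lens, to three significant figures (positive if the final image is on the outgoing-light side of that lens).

11.0 cm

Lens 1: 1/d_i1 = 1/f_1 - 1/d_o1 = 1/23 - 1/66.5 = 0.02844 cm^-1, so d_i1 = 35.161 cm.
This image would form 35.161 cm past lens 1, i.e. 16.661 cm beyond lens 2, so it is a virtual object for lens 2: d_o2 = 18.5 - 35.161 = -16.661 cm.
Lens 2: 1/d_i2 = 1/f_2 - 1/d_o2 = 1/32.5 - 1/(-16.661) = 0.09079 cm^-1, so d_i2 = 11.014 cm.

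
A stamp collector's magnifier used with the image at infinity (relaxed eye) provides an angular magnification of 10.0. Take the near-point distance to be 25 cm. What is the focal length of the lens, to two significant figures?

2.5 cm

For the image at infinity, M = D/f.
f = D/M = 25/10.0 = 2.500 cm.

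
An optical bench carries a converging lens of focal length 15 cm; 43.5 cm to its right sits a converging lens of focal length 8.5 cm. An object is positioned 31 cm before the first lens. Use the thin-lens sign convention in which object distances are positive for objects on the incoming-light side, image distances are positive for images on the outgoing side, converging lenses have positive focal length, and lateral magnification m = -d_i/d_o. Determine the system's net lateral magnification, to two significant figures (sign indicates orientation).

Applying the thin-lens equation to the first lens, 1/15 = 1/31 + 1/d_i1, which gives d_i1 = 29.062 cm.
Its lateral magnification is m_1 = -d_i1/d_o1 = -(29.062)/31 = -0.9375.
Object distance for lens 2: d_o2 = 43.5 - 29.062 = 14.438 cm.
Applying the thin-lens equation again with f_2 = 8.5 cm and d_o2 = 14.438 cm gives d_i2 = 20.668 cm.
m_2 = -(20.668)/(14.438) = -1.4316.
Total m = m_1 x m_2 = (-0.9375)(-1.4316) = 1.3421.

1.3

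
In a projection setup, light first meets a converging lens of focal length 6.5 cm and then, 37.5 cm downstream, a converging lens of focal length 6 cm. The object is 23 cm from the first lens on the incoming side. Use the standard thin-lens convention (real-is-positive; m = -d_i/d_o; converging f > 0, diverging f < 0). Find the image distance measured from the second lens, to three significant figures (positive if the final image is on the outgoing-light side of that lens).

First lens: d_i1 = 1/(1/6.5 - 1/23) = 9.061 cm.
Object distance for lens 2: d_o2 = 37.5 - 9.061 = 28.439 cm.
Second lens: d_i2 = 1/(1/6 - 1/(28.439)) = 7.604 cm.

7.60 cm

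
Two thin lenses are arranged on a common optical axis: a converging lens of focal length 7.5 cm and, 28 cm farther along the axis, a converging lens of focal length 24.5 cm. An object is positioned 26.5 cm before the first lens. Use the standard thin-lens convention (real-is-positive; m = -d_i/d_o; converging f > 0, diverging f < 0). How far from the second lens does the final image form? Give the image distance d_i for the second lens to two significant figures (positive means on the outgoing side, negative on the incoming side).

Lens 1: 1/d_i1 = 1/f_1 - 1/d_o1 = 1/7.5 - 1/26.5 = 0.09560 cm^-1, so d_i1 = 10.461 cm.
That image sits 17.539 cm in front of the second lens, so d_o2 = 17.539 cm.
Lens 2: 1/d_i2 = 1/f_2 - 1/d_o2 = 1/24.5 - 1/(17.539) = -0.01620 cm^-1, so d_i2 = -61.736 cm.

-62 cm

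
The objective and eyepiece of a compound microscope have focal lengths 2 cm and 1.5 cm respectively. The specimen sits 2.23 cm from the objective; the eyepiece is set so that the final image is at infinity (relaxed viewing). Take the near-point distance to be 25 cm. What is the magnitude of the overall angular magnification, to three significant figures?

Objective: 1/d_i = 1/f_obj - 1/d_o = 1/2 - 1/2.23 = 0.05157 cm^-1, so d_i = 19.391 cm.
m_obj = -d_i/d_o = -19.391/2.23 = -8.696.
Eyepiece angular magnification (image at infinity): M_eye = D/f_e = 25/1.5 = 16.667.
Overall M = m_obj x M_eye = (-8.696)(16.667) = -144.93.
|M| = 144.93.

145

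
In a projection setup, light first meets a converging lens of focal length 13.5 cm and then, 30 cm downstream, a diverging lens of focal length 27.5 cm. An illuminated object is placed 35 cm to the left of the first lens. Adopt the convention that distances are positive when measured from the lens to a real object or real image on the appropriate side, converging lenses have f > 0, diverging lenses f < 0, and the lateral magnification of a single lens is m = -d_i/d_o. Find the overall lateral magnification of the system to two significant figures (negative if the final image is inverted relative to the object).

-0.49

Applying the thin-lens equation to the first lens, 1/13.5 = 1/35 + 1/d_i1, which gives d_i1 = 21.977 cm.
Its lateral magnification is m_1 = -d_i1/d_o1 = -(21.977)/35 = -0.6279.
Object distance for lens 2: d_o2 = 30 - 21.977 = 8.023 cm.
Applying the thin-lens equation again with f_2 = -27.5 cm and d_o2 = 8.023 cm gives d_i2 = -6.211 cm.
m_2 = -(-6.211)/(8.023) = 0.7741.
Overall magnification: m = m_1 m_2 = -0.4861.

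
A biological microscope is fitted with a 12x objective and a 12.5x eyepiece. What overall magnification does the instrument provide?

150

The overall magnification of a compound microscope is the product of the objective and eyepiece magnifications:
M = M_obj x M_eye = 12 x 12.5 = 150.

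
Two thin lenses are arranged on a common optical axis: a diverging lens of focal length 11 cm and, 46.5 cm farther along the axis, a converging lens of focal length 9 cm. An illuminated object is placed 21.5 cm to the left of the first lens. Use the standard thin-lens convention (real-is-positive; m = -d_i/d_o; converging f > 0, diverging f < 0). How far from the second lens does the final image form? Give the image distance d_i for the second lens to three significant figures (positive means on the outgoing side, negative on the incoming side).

10.8 cm

Applying the thin-lens equation to the first lens, 1/(-11) = 1/21.5 + 1/d_i1, which gives d_i1 = -7.277 cm.
The intermediate image is virtual, 7.277 cm to the left of lens 1, so d_o2 = L - d_i1 = 46.5 - (-7.277) = 53.777 cm.
Applying the thin-lens equation again with f_2 = 9 cm and d_o2 = 53.777 cm gives d_i2 = 10.809 cm.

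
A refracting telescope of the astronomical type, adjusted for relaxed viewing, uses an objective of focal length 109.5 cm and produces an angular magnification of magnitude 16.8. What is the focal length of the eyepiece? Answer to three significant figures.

|M| = f_obj/f_eye, so f_eye = f_obj/|M| = 109.5/16.8 = 6.518 cm.

6.52 cm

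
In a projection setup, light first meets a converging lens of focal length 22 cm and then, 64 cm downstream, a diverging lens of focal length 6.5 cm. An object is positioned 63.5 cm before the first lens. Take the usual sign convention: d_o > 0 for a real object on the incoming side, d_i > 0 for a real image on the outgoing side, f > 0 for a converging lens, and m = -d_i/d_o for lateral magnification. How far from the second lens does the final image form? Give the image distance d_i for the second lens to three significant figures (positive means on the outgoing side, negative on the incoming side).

First lens: d_i1 = 1/(1/22 - 1/63.5) = 33.663 cm.
Object distance for lens 2: d_o2 = 64 - 33.663 = 30.337 cm.
Second lens: d_i2 = 1/(1/(-6.5) - 1/(30.337)) = -5.353 cm.

-5.35 cm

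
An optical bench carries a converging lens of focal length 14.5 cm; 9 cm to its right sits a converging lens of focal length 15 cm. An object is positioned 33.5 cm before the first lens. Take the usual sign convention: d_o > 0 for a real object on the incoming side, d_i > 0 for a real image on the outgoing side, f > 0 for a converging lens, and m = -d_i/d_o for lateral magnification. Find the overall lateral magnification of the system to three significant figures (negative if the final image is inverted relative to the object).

-0.363

Applying the thin-lens equation to the first lens, 1/14.5 = 1/33.5 + 1/d_i1, which gives d_i1 = 25.566 cm.
Its lateral magnification is m_1 = -d_i1/d_o1 = -(25.566)/33.5 = -0.7632.
This image would form 25.566 cm past lens 1, i.e. 16.566 cm beyond lens 2, so it is a virtual object for lens 2: d_o2 = 9 - 25.566 = -16.566 cm.
Applying the thin-lens equation again with f_2 = 15 cm and d_o2 = -16.566 cm gives d_i2 = 7.872 cm.
m_2 = -(7.872)/(-16.566) = 0.4752.
Total m = m_1 x m_2 = (-0.7632)(0.4752) = -0.3627.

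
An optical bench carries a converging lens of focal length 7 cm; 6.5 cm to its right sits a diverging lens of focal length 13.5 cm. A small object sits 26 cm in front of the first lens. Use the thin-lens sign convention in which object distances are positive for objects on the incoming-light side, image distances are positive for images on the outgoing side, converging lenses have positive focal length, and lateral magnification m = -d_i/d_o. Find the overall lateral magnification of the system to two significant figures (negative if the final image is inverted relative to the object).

Lens 1: 1/d_i1 = 1/f_1 - 1/d_o1 = 1/7 - 1/26 = 0.10440 cm^-1, so d_i1 = 9.579 cm.
m_1 = -(9.579)/26 = -0.3684.
Since 9.579 cm > 6.5 cm, the first image lies past the second lens and serves as a virtual object: d_o2 = L - d_i1 = -3.079 cm.
Lens 2: 1/d_i2 = 1/f_2 - 1/d_o2 = 1/(-13.5) - 1/(-3.079) = 0.25071 cm^-1, so d_i2 = 3.989 cm.
m_2 = -(3.989)/(-3.079) = 1.2955.
Overall magnification: m = m_1 m_2 = -0.4773.

-0.48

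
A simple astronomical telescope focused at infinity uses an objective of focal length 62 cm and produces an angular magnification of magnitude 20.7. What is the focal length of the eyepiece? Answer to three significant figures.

|M| = f_obj/f_eye, so f_eye = f_obj/|M| = 62/20.7 = 2.995 cm.

3.00 cm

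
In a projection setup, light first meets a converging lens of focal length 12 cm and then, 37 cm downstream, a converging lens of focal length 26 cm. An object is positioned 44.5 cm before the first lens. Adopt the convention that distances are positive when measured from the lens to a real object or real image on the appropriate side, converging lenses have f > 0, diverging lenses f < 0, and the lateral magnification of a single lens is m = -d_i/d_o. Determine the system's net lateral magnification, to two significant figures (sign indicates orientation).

-1.8

Lens 1: 1/d_i1 = 1/f_1 - 1/d_o1 = 1/12 - 1/44.5 = 0.06086 cm^-1, so d_i1 = 16.431 cm.
m_1 = -(16.431)/44.5 = -0.3692.
The intermediate image is 16.431 cm to the right of lens 1, so d_o2 = L - d_i1 = 37 - 16.431 = 20.569 cm.
Lens 2: 1/d_i2 = 1/f_2 - 1/d_o2 = 1/26 - 1/(20.569) = -0.01015 cm^-1, so d_i2 = -98.476 cm.
m_2 = -(-98.476)/(20.569) = 4.7875.
Total m = m_1 x m_2 = (-0.3692)(4.7875) = -1.7677.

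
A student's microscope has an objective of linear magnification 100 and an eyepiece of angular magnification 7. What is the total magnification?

The overall magnification of a compound microscope is the product of the objective and eyepiece magnifications:
M = M_obj x M_eye = 100 x 7 = 700.

700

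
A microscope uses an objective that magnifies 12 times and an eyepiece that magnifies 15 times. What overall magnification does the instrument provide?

The overall magnification of a compound microscope is the product of the objective and eyepiece magnifications:
M = M_obj x M_eye = 12 x 15 = 180.

180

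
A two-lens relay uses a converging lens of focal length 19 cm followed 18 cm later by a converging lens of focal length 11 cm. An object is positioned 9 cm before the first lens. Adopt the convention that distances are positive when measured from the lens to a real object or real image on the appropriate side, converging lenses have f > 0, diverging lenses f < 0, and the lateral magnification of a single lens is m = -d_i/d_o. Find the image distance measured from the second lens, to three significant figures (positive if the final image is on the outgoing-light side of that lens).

16.0 cm

Applying the thin-lens equation to the first lens, 1/19 = 1/9 + 1/d_i1, which gives d_i1 = -17.100 cm.
The intermediate image is virtual, 17.100 cm to the left of lens 1, so d_o2 = L - d_i1 = 18 - (-17.100) = 35.100 cm.
Applying the thin-lens equation again with f_2 = 11 cm and d_o2 = 35.100 cm gives d_i2 = 16.021 cm.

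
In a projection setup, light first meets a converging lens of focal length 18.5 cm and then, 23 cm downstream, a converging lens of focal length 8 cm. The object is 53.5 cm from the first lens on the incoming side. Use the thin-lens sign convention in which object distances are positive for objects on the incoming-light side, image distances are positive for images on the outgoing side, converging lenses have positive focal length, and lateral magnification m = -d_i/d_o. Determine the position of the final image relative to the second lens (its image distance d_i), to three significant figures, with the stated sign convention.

Applying the thin-lens equation to the first lens, 1/18.5 = 1/53.5 + 1/d_i1, which gives d_i1 = 28.279 cm.
This image would form 28.279 cm past lens 1, i.e. 5.279 cm beyond lens 2, so it is a virtual object for lens 2: d_o2 = 23 - 28.279 = -5.279 cm.
Applying the thin-lens equation again with f_2 = 8 cm and d_o2 = -5.279 cm gives d_i2 = 3.180 cm.

3.18 cm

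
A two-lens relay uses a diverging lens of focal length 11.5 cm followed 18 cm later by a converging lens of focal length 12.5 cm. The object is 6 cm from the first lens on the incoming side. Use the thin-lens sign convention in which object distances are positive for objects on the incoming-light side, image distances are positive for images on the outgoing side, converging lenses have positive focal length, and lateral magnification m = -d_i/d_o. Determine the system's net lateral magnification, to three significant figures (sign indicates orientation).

-0.870

Lens 1: 1/d_i1 = 1/f_1 - 1/d_o1 = 1/(-11.5) - 1/6 = -0.25362 cm^-1, so d_i1 = -3.943 cm.
m_1 = -(-3.943)/6 = 0.6571.
With d_i1 < 0 the first image is virtual and lies on the object side; the object distance for lens 2 is d_o2 = 18 - (-3.943) = 21.943 cm.
Lens 2: 1/d_i2 = 1/f_2 - 1/d_o2 = 1/12.5 - 1/(21.943) = 0.03443 cm^-1, so d_i2 = 29.047 cm.
m_2 = -(29.047)/(21.943) = -1.3238.
Overall magnification: m = m_1 m_2 = -0.8699.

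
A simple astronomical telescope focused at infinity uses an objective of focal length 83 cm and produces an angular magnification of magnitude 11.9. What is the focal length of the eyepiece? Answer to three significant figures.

|M| = f_obj/f_eye, so f_eye = f_obj/|M| = 83/11.9 = 6.975 cm.

6.97 cm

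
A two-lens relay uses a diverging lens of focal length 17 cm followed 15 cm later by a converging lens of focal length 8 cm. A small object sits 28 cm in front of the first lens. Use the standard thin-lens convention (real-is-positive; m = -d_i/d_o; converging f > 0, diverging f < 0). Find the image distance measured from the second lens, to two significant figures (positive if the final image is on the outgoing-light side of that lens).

12 cm

First lens: d_i1 = 1/(1/(-17) - 1/28) = -10.578 cm.
With d_i1 < 0 the first image is virtual and lies on the object side; the object distance for lens 2 is d_o2 = 15 - (-10.578) = 25.578 cm.
Second lens: d_i2 = 1/(1/8 - 1/(25.578)) = 11.641 cm.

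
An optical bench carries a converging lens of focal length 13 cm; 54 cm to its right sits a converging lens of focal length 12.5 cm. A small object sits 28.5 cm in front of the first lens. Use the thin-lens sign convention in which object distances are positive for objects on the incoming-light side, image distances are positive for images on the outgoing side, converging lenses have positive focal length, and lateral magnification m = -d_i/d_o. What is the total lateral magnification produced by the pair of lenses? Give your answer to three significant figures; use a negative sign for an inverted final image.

0.596

Lens 1: 1/d_i1 = 1/f_1 - 1/d_o1 = 1/13 - 1/28.5 = 0.04184 cm^-1, so d_i1 = 23.903 cm.
m_1 = -(23.903)/28.5 = -0.8387.
Object distance for lens 2: d_o2 = 54 - 23.903 = 30.097 cm.
Lens 2: 1/d_i2 = 1/f_2 - 1/d_o2 = 1/12.5 - 1/(30.097) = 0.04677 cm^-1, so d_i2 = 21.379 cm.
m_2 = -(21.379)/(30.097) = -0.7104.
Overall magnification: m = m_1 m_2 = 0.5958.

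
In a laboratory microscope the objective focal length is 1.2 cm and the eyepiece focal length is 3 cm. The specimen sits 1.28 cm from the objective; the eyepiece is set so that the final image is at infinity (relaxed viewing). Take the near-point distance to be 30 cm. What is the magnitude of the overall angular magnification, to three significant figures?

Objective: 1/d_i = 1/f_obj - 1/d_o = 1/1.2 - 1/1.28 = 0.05208 cm^-1, so d_i = 19.200 cm.
m_obj = -d_i/d_o = -19.200/1.28 = -15.000.
Eyepiece angular magnification (image at infinity): M_eye = D/f_e = 30/3 = 10.000.
Overall M = m_obj x M_eye = (-15.000)(10.000) = -150.00.
|M| = 150.00.

150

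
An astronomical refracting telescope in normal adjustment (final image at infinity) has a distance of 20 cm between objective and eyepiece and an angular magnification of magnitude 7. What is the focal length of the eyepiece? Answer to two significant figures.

In normal adjustment the tube length equals f_obj + f_eye and |M| = f_obj/f_eye.
So f_obj = 7 f_eye and 7 f_eye + f_eye = 20 cm, giving f_eye = 20/8 = 2.500 cm and f_obj = 17.500 cm.

2.5 cm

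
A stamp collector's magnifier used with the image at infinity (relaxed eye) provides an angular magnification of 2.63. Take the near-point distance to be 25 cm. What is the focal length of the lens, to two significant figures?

9.5 cm

For the image at infinity, M = D/f.
f = D/M = 25/2.63 = 9.506 cm.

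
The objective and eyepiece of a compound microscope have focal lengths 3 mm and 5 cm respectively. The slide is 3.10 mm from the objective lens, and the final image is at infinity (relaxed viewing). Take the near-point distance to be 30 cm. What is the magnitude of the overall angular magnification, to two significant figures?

180

Convert to cm: f_obj = 3 mm = 0.3 cm; d_o = 3.10 mm = 0.31 cm.
Objective: 1/d_i = 1/f_obj - 1/d_o = 1/0.3 - 1/0.31 = 0.10753 cm^-1, so d_i = 9.300 cm.
m_obj = -d_i/d_o = -9.300/0.31 = -30.000.
Eyepiece angular magnification (image at infinity): M_eye = D/f_e = 30/5 = 6.000.
Overall M = m_obj x M_eye = (-30.000)(6.000) = -180.00.
|M| = 180.00.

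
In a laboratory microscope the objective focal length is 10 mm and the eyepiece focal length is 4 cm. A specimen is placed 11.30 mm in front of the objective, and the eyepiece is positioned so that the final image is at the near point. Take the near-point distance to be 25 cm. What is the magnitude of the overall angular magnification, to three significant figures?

Convert to cm: f_obj = 10 mm = 1 cm; d_o = 11.30 mm = 1.13 cm.
Objective: 1/d_i = 1/f_obj - 1/d_o = 1/1 - 1/1.13 = 0.11504 cm^-1, so d_i = 8.692 cm.
m_obj = -d_i/d_o = -8.692/1.13 = -7.692.
Eyepiece angular magnification (image at near point): M_eye = 1 + D/f_e = 1 + 25/4 = 7.250.
Overall M = m_obj x M_eye = (-7.692)(7.250) = -55.77.
|M| = 55.77.

55.8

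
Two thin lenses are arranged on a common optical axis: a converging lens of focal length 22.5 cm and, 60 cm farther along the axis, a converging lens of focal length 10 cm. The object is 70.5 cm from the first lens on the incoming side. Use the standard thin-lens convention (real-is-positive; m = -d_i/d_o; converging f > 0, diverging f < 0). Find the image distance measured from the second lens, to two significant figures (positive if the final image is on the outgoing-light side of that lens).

Applying the thin-lens equation to the first lens, 1/22.5 = 1/70.5 + 1/d_i1, which gives d_i1 = 33.047 cm.
The intermediate image is 33.047 cm to the right of lens 1, so d_o2 = L - d_i1 = 60 - 33.047 = 26.953 cm.
Applying the thin-lens equation again with f_2 = 10 cm and d_o2 = 26.953 cm gives d_i2 = 15.899 cm.

16 cm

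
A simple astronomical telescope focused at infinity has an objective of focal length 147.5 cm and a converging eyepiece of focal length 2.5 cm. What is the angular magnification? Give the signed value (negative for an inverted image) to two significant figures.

-59

M = -f_obj/f_eye = -147.5/(2.5) = -59.000.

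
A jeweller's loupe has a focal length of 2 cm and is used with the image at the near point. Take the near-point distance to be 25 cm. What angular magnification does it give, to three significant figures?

13.5

M = 1 + D/f = 1 + 25/2 = 13.500.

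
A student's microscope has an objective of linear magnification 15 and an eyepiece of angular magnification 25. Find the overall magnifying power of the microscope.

375

The overall magnification of a compound microscope is the product of the objective and eyepiece magnifications:
M = M_obj x M_eye = 15 x 25 = 375.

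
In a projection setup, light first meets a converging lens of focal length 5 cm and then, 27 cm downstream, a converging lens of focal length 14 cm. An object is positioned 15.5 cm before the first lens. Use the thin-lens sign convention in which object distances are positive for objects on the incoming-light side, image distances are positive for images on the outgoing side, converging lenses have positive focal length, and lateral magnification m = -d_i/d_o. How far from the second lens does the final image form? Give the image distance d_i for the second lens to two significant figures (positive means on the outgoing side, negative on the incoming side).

Lens 1: 1/d_i1 = 1/f_1 - 1/d_o1 = 1/5 - 1/15.5 = 0.13548 cm^-1, so d_i1 = 7.381 cm.
Object distance for lens 2: d_o2 = 27 - 7.381 = 19.619 cm.
Lens 2: 1/d_i2 = 1/f_2 - 1/d_o2 = 1/14 - 1/(19.619) = 0.02046 cm^-1, so d_i2 = 48.881 cm.

49 cm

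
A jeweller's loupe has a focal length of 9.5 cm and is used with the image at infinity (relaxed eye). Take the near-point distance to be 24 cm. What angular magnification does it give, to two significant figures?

2.5

M = D/f = 24/9.5 = 2.526.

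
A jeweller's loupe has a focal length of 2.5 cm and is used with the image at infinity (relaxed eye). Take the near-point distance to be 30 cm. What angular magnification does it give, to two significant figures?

M = D/f = 30/2.5 = 12.000.

12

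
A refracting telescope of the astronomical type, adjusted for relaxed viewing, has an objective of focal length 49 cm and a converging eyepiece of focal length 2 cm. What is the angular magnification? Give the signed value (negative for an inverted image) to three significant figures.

-24.5

M = -f_obj/f_eye = -49/(2) = -24.500.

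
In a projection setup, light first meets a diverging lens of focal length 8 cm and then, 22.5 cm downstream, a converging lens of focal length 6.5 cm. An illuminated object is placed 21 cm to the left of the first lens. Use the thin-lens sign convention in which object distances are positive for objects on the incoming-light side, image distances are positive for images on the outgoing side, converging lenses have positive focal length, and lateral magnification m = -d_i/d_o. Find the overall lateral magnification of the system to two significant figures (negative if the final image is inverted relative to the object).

-0.082

First lens: d_i1 = 1/(1/(-8) - 1/21) = -5.793 cm.
m_1 = -(-5.793)/21 = 0.2759.
With d_i1 < 0 the first image is virtual and lies on the object side; the object distance for lens 2 is d_o2 = 22.5 - (-5.793) = 28.293 cm.
Second lens: d_i2 = 1/(1/6.5 - 1/(28.293)) = 8.439 cm.
m_2 = -(8.439)/(28.293) = -0.2983.
The system's lateral magnification is m_1 m_2 = (0.2759)(-0.2983) = -0.0823.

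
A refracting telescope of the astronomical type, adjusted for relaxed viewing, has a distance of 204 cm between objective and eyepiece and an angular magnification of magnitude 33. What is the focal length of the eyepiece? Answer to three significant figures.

6.00 cm

In normal adjustment the tube length equals f_obj + f_eye and |M| = f_obj/f_eye.
So f_obj = 33 f_eye and 33 f_eye + f_eye = 204 cm, giving f_eye = 204/34 = 6.000 cm and f_obj = 198.000 cm.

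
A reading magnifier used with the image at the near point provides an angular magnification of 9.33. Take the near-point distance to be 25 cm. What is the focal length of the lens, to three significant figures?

3.00 cm

For the image at the near point, M = 1 + D/f.
f = D/(M - 1) = 25/(9.33 - 1) = 3.001 cm.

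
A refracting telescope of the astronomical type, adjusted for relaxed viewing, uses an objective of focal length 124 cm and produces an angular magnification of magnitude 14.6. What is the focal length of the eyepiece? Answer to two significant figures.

|M| = f_obj/f_eye, so f_eye = f_obj/|M| = 124/14.6 = 8.493 cm.

8.5 cm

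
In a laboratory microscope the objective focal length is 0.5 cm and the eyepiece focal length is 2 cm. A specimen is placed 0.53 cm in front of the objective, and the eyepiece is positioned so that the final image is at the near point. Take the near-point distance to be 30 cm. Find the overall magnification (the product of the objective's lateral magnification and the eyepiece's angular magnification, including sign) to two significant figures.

-270

Objective: 1/d_i = 1/f_obj - 1/d_o = 1/0.5 - 1/0.53 = 0.11321 cm^-1, so d_i = 8.833 cm.
m_obj = -d_i/d_o = -8.833/0.53 = -16.667.
Eyepiece angular magnification (image at near point): M_eye = 1 + D/f_e = 1 + 30/2 = 16.000.
Overall M = m_obj x M_eye = (-16.667)(16.000) = -266.67.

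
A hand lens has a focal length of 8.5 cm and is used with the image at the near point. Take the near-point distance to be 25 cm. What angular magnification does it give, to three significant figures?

3.94

M = 1 + D/f = 1 + 25/8.5 = 3.941.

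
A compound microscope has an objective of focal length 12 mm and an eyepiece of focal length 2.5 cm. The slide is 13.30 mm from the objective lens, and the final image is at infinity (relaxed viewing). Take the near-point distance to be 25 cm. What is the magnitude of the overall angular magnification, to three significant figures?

92.3

Convert to cm: f_obj = 12 mm = 1.2 cm; d_o = 13.30 mm = 1.33 cm.
Objective: 1/d_i = 1/f_obj - 1/d_o = 1/1.2 - 1/1.33 = 0.08145 cm^-1, so d_i = 12.277 cm.
m_obj = -d_i/d_o = -12.277/1.33 = -9.231.
Eyepiece angular magnification (image at infinity): M_eye = D/f_e = 25/2.5 = 10.000.
Overall M = m_obj x M_eye = (-9.231)(10.000) = -92.31.
|M| = 92.31.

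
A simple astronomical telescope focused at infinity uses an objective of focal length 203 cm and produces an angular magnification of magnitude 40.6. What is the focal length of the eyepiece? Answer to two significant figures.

|M| = f_obj/f_eye, so f_eye = f_obj/|M| = 203/40.6 = 5.000 cm.

5.0 cm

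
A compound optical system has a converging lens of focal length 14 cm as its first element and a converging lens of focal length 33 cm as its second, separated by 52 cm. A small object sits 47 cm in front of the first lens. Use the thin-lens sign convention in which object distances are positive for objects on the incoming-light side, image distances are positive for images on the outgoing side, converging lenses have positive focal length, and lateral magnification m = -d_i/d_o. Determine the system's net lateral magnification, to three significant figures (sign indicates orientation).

Lens 1: 1/d_i1 = 1/f_1 - 1/d_o1 = 1/14 - 1/47 = 0.05015 cm^-1, so d_i1 = 19.939 cm.
m_1 = -(19.939)/47 = -0.4242.
Object distance for lens 2: d_o2 = 52 - 19.939 = 32.061 cm.
Lens 2: 1/d_i2 = 1/f_2 - 1/d_o2 = 1/33 - 1/(32.061) = -0.00089 cm^-1, so d_i2 = -1126.258 cm.
m_2 = -(-1126.258)/(32.061) = 35.1290.
The system's lateral magnification is m_1 m_2 = (-0.4242)(35.1290) = -14.9032.

-14.9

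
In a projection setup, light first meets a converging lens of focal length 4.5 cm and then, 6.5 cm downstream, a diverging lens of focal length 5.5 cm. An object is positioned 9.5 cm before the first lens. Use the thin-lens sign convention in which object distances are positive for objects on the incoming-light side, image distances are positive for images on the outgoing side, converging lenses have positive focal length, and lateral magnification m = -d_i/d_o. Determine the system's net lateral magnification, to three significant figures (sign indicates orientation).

-1.43

Lens 1: 1/d_i1 = 1/f_1 - 1/d_o1 = 1/4.5 - 1/9.5 = 0.11696 cm^-1, so d_i1 = 8.550 cm.
m_1 = -(8.550)/9.5 = -0.9000.
This image would form 8.550 cm past lens 1, i.e. 2.050 cm beyond lens 2, so it is a virtual object for lens 2: d_o2 = 6.5 - 8.550 = -2.050 cm.
Lens 2: 1/d_i2 = 1/f_2 - 1/d_o2 = 1/(-5.5) - 1/(-2.050) = 0.30599 cm^-1, so d_i2 = 3.268 cm.
m_2 = -(3.268)/(-2.050) = 1.5942.
Overall magnification: m = m_1 m_2 = -1.4348.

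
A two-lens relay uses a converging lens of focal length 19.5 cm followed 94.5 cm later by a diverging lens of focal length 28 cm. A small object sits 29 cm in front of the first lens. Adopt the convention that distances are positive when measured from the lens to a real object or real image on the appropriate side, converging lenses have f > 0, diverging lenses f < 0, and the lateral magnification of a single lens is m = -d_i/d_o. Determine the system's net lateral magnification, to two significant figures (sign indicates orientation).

-0.91

Lens 1: 1/d_i1 = 1/f_1 - 1/d_o1 = 1/19.5 - 1/29 = 0.01680 cm^-1, so d_i1 = 59.526 cm.
m_1 = -(59.526)/29 = -2.0526.
The intermediate image is 59.526 cm to the right of lens 1, so d_o2 = L - d_i1 = 94.5 - 59.526 = 34.974 cm.
Lens 2: 1/d_i2 = 1/f_2 - 1/d_o2 = 1/(-28) - 1/(34.974) = -0.06431 cm^-1, so d_i2 = -15.550 cm.
m_2 = -(-15.550)/(34.974) = 0.4446.
The system's lateral magnification is m_1 m_2 = (-2.0526)(0.4446) = -0.9127.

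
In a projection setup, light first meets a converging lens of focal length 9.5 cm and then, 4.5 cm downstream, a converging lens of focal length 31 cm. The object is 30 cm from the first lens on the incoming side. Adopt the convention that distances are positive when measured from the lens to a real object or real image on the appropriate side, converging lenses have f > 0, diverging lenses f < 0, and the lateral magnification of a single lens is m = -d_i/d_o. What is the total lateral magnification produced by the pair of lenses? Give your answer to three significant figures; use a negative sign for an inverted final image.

-0.356

Lens 1: 1/d_i1 = 1/f_1 - 1/d_o1 = 1/9.5 - 1/30 = 0.07193 cm^-1, so d_i1 = 13.902 cm.
m_1 = -(13.902)/30 = -0.4634.
This image would form 13.902 cm past lens 1, i.e. 9.402 cm beyond lens 2, so it is a virtual object for lens 2: d_o2 = 4.5 - 13.902 = -9.402 cm.
Lens 2: 1/d_i2 = 1/f_2 - 1/d_o2 = 1/31 - 1/(-9.402) = 0.13861 cm^-1, so d_i2 = 7.214 cm.
m_2 = -(7.214)/(-9.402) = 0.7673.
The system's lateral magnification is m_1 m_2 = (-0.4634)(0.7673) = -0.3556.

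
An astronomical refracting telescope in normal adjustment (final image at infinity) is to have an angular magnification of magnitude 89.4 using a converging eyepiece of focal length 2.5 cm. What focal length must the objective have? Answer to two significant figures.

220 cm

|M| = f_obj/|f_eye|, so f_obj = |M| x |f_eye| = 89.4 x 2.5 = 223.500 cm.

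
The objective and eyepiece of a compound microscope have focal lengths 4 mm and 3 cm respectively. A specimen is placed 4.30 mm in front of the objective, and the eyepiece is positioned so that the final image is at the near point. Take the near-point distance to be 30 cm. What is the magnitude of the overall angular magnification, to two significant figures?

Convert to cm: f_obj = 4 mm = 0.4 cm; d_o = 4.30 mm = 0.43 cm.
Objective: 1/d_i = 1/f_obj - 1/d_o = 1/0.4 - 1/0.43 = 0.17442 cm^-1, so d_i = 5.733 cm.
m_obj = -d_i/d_o = -5.733/0.43 = -13.333.
Eyepiece angular magnification (image at near point): M_eye = 1 + D/f_e = 1 + 30/3 = 11.000.
Overall M = m_obj x M_eye = (-13.333)(11.000) = -146.67.
|M| = 146.67.

150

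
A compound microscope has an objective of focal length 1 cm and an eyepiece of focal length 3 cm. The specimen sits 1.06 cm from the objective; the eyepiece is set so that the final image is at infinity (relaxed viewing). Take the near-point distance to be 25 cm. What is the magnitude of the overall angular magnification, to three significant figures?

139

Objective: 1/d_i = 1/f_obj - 1/d_o = 1/1 - 1/1.06 = 0.05660 cm^-1, so d_i = 17.667 cm.
m_obj = -d_i/d_o = -17.667/1.06 = -16.667.
Eyepiece angular magnification (image at infinity): M_eye = D/f_e = 25/3 = 8.333.
Overall M = m_obj x M_eye = (-16.667)(8.333) = -138.89.
|M| = 138.89.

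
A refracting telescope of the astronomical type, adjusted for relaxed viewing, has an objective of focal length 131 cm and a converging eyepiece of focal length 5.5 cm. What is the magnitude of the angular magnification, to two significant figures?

|M| = f_obj/|f_eye| = 131/5.5 = 23.818.

24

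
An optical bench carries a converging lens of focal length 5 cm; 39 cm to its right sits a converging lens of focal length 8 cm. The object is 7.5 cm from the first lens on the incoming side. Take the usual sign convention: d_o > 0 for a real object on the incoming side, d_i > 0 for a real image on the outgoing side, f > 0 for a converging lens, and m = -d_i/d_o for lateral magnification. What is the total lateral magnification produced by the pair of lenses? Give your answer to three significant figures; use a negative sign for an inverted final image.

Lens 1: 1/d_i1 = 1/f_1 - 1/d_o1 = 1/5 - 1/7.5 = 0.06667 cm^-1, so d_i1 = 15.000 cm.
m_1 = -(15.000)/7.5 = -2.0000.
The intermediate image is 15.000 cm to the right of lens 1, so d_o2 = L - d_i1 = 39 - 15.000 = 24.000 cm.
Lens 2: 1/d_i2 = 1/f_2 - 1/d_o2 = 1/8 - 1/(24.000) = 0.08333 cm^-1, so d_i2 = 12.000 cm.
m_2 = -(12.000)/(24.000) = -0.5000.
The system's lateral magnification is m_1 m_2 = (-2.0000)(-0.5000) = 1.0000.

1.00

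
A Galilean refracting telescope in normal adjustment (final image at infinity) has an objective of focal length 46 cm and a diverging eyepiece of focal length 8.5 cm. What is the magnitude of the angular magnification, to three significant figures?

|M| = f_obj/|f_eye| = 46/8.5 = 5.412.

5.41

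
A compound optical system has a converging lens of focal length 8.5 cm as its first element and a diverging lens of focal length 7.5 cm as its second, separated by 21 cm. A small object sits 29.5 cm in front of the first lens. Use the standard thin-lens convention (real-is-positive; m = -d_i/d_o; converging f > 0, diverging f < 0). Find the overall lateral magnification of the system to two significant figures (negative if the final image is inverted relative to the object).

First lens: d_i1 = 1/(1/8.5 - 1/29.5) = 11.940 cm.
m_1 = -(11.940)/29.5 = -0.4048.
Object distance for lens 2: d_o2 = 21 - 11.940 = 9.060 cm.
Second lens: d_i2 = 1/(1/(-7.5) - 1/(9.060)) = -4.103 cm.
m_2 = -(-4.103)/(9.060) = 0.4529.
Overall magnification: m = m_1 m_2 = -0.1833.

-0.18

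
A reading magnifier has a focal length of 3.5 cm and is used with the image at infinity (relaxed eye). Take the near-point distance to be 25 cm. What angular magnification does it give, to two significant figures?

7.1

M = D/f = 25/3.5 = 7.143.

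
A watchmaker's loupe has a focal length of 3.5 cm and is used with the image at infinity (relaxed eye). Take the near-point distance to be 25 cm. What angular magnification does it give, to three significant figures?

M = D/f = 25/3.5 = 7.143.

7.14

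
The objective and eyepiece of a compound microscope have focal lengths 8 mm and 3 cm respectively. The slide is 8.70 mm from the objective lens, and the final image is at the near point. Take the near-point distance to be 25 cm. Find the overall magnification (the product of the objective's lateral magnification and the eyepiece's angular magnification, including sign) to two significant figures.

Convert to cm: f_obj = 8 mm = 0.8 cm; d_o = 8.70 mm = 0.87 cm.
Objective: 1/d_i = 1/f_obj - 1/d_o = 1/0.8 - 1/0.87 = 0.10057 cm^-1, so d_i = 9.943 cm.
m_obj = -d_i/d_o = -9.943/0.87 = -11.429.
Eyepiece angular magnification (image at near point): M_eye = 1 + D/f_e = 1 + 25/3 = 9.333.
Overall M = m_obj x M_eye = (-11.429)(9.333) = -106.67.

-110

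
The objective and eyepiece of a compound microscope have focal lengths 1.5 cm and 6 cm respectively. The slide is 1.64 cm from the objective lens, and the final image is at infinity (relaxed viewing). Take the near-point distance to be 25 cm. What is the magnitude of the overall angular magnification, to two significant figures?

Objective: 1/d_i = 1/f_obj - 1/d_o = 1/1.5 - 1/1.64 = 0.05691 cm^-1, so d_i = 17.571 cm.
m_obj = -d_i/d_o = -17.571/1.64 = -10.714.
Eyepiece angular magnification (image at infinity): M_eye = D/f_e = 25/6 = 4.167.
Overall M = m_obj x M_eye = (-10.714)(4.167) = -44.64.
|M| = 44.64.

45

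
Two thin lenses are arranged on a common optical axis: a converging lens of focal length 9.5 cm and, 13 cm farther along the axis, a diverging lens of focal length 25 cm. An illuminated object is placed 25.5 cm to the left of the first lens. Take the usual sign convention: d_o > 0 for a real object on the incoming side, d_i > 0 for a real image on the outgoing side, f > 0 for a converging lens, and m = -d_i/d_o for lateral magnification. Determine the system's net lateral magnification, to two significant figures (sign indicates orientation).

Lens 1: 1/d_i1 = 1/f_1 - 1/d_o1 = 1/9.5 - 1/25.5 = 0.06605 cm^-1, so d_i1 = 15.141 cm.
m_1 = -(15.141)/25.5 = -0.5938.
This image would form 15.141 cm past lens 1, i.e. 2.141 cm beyond lens 2, so it is a virtual object for lens 2: d_o2 = 13 - 15.141 = -2.141 cm.
Lens 2: 1/d_i2 = 1/f_2 - 1/d_o2 = 1/(-25) - 1/(-2.141) = 0.42715 cm^-1, so d_i2 = 2.341 cm.
m_2 = -(2.341)/(-2.141) = 1.0936.
Total m = m_1 x m_2 = (-0.5938)(1.0936) = -0.6494.

-0.65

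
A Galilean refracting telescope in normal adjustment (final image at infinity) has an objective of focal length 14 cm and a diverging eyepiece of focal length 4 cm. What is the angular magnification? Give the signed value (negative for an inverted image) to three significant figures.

3.50

M = -f_obj/f_eye = -14/(-4) = 3.500.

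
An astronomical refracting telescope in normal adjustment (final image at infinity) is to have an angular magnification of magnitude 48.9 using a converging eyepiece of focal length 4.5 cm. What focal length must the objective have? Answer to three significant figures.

220 cm

|M| = f_obj/|f_eye|, so f_obj = |M| x |f_eye| = 48.9 x 4.5 = 220.050 cm.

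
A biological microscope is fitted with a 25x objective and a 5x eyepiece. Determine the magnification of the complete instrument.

The overall magnification of a compound microscope is the product of the objective and eyepiece magnifications:
M = M_obj x M_eye = 25 x 5 = 125.

125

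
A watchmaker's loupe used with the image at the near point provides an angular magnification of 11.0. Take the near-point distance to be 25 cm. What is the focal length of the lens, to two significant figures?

For the image at the near point, M = 1 + D/f.
f = D/(M - 1) = 25/(11.0 - 1) = 2.500 cm.

2.5 cm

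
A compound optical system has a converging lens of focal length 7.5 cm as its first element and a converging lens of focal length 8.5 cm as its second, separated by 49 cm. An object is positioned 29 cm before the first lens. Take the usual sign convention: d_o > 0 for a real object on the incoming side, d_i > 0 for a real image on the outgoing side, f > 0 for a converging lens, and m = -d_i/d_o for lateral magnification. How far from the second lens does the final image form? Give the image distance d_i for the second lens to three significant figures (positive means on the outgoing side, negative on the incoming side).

Lens 1: 1/d_i1 = 1/f_1 - 1/d_o1 = 1/7.5 - 1/29 = 0.09885 cm^-1, so d_i1 = 10.116 cm.
That image sits 38.884 cm in front of the second lens, so d_o2 = 38.884 cm.
Lens 2: 1/d_i2 = 1/f_2 - 1/d_o2 = 1/8.5 - 1/(38.884) = 0.09193 cm^-1, so d_i2 = 10.878 cm.

10.9 cm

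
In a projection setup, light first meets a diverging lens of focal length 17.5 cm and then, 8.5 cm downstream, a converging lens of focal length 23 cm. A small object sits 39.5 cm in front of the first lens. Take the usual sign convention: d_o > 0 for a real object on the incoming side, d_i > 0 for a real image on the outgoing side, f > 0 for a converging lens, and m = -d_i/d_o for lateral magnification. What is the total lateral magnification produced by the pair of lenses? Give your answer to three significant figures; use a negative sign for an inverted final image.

2.98

First lens: d_i1 = 1/(1/(-17.5) - 1/39.5) = -12.127 cm.
m_1 = -(-12.127)/39.5 = 0.3070.
The intermediate image is virtual, 12.127 cm to the left of lens 1, so d_o2 = L - d_i1 = 8.5 - (-12.127) = 20.627 cm.
Second lens: d_i2 = 1/(1/23 - 1/(20.627)) = -199.943 cm.
m_2 = -(-199.943)/(20.627) = 9.6932.
Total m = m_1 x m_2 = (0.3070)(9.6932) = 2.9760.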